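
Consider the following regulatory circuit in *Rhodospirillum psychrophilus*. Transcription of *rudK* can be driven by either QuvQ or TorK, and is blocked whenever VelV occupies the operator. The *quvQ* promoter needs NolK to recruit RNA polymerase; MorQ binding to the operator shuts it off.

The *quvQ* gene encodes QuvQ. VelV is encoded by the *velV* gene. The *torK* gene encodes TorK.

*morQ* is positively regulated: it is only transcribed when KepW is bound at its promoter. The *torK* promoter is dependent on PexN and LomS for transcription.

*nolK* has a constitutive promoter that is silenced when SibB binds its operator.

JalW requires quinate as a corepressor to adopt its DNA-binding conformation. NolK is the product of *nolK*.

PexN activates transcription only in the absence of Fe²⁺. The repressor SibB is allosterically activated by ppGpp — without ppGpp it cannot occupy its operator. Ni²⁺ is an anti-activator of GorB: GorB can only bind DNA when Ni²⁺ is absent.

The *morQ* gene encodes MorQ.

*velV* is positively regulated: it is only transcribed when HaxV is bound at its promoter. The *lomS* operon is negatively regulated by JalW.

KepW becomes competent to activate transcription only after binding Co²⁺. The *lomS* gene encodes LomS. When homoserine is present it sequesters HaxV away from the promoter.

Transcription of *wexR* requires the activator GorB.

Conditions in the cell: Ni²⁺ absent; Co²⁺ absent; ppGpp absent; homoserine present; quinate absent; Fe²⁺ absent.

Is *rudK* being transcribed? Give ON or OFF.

ON

Homoserine is present, so HaxV is inactive.
Required activator HaxV is absent, so *velV* is not transcribed.
So VelV is not produced.
Co²⁺ is absent, so KepW is inactive.
Required activator KepW is absent, so *morQ* is not transcribed.
So MorQ is not produced.
ppGpp is absent, so SibB is inactive.
With no repressor bound, *nolK* is transcribed.
So NolK is produced and active.
No repressor is bound and NolK is active, so *quvQ* is transcribed.
So QuvQ is produced and active.
Fe²⁺ is absent, so PexN is active.
Quinate is absent, so JalW is inactive.
With no repressor bound, *lomS* is transcribed.
So LomS is produced and active.
No repressor is bound and PexN and LomS are active, so *torK* is transcribed.
So TorK is produced and active.
Activator QuvQ is present, so *rudK* is transcribed.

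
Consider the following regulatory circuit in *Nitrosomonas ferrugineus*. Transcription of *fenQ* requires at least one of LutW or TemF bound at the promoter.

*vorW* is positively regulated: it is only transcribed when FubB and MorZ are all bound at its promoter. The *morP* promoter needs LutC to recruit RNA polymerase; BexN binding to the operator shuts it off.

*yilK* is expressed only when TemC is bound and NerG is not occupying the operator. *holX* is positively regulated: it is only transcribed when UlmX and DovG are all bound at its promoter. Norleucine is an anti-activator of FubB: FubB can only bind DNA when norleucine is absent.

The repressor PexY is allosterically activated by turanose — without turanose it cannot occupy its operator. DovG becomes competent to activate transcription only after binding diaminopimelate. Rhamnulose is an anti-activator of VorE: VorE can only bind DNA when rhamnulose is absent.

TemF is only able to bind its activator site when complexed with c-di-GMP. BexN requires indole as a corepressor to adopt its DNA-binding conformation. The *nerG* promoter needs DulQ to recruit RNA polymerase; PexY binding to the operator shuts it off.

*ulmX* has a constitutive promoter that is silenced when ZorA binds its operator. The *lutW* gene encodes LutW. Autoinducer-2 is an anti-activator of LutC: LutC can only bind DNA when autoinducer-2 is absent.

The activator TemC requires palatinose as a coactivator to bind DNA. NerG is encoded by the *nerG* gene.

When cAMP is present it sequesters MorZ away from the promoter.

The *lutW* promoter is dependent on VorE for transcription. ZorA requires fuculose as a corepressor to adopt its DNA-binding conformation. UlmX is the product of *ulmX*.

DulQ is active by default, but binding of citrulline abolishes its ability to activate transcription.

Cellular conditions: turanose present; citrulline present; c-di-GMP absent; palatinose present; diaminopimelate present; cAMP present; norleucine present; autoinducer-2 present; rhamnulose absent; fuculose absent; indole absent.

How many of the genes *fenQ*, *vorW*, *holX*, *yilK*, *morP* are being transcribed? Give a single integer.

3

Rhamnulose is absent, so VorE is active.
No repressor is bound and VorE is active, so *lutW* is transcribed.
So LutW is produced and active.
c-di-GMP is absent, so TemF is inactive.
Activator LutW is present, so *fenQ* is transcribed.
→ *fenQ* is ON.
Norleucine is present, so FubB is inactive.
cAMP is present, so MorZ is inactive.
Required activator FubB is absent, so *vorW* is not transcribed.
→ *vorW* is OFF.
Fuculose is absent, so ZorA is inactive.
With no repressor bound, *ulmX* is transcribed.
So UlmX is produced and active.
Diaminopimelate is present, so DovG is active.
No repressor is bound and UlmX and DovG are active, so *holX* is transcribed.
→ *holX* is ON.
Turanose is present, so PexY is active.
Citrulline is present, so DulQ is inactive.
With repressor PexY bound, *nerG* is not transcribed.
So NerG is not produced.
Palatinose is present, so TemC is active.
No repressor is bound and TemC is active, so *yilK* is transcribed.
→ *yilK* is ON.
Autoinducer-2 is present, so LutC is inactive.
Indole is absent, so BexN is inactive.
Required activator LutC is absent, so *morP* is not transcribed.
→ *morP* is OFF.
3 of the 5 genes are transcribed.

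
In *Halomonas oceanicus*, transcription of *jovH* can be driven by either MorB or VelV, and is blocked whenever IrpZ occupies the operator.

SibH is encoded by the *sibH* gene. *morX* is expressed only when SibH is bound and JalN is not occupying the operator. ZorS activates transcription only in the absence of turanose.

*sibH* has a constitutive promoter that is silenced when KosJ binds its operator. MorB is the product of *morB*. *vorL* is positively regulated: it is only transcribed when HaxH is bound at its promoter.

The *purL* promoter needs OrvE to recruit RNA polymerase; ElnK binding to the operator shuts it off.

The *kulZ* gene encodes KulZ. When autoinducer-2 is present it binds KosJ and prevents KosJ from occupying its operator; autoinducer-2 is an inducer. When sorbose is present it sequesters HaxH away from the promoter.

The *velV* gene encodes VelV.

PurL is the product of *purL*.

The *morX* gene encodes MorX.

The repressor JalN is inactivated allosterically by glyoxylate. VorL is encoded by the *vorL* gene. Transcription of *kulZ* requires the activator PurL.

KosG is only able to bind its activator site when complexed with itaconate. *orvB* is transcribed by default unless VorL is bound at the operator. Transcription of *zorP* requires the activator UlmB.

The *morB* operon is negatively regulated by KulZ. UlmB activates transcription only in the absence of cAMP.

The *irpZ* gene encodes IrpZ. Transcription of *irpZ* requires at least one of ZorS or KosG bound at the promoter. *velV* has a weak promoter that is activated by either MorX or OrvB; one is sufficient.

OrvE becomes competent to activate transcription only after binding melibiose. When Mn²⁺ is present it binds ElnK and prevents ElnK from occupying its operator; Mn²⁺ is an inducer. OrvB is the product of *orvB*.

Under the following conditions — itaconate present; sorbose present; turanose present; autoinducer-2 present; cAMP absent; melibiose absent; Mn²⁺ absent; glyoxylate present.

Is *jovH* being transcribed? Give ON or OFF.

Turanose is present, so ZorS is inactive.
Itaconate is present, so KosG is active.
Activator KosG is present, so *irpZ* is transcribed.
So IrpZ is produced and active.
Mn²⁺ is absent, so ElnK is active.
Melibiose is absent, so OrvE is inactive.
With repressor ElnK bound, *purL* is not transcribed.
So PurL is not produced.
Required activator PurL is absent, so *kulZ* is not transcribed.
So KulZ is not produced.
With no repressor bound, *morB* is transcribed.
So MorB is produced and active.
Glyoxylate is present, so JalN is inactive.
Autoinducer-2 is present, so KosJ is inactive.
With no repressor bound, *sibH* is transcribed.
So SibH is produced and active.
No repressor is bound and SibH is active, so *morX* is transcribed.
So MorX is produced and active.
Sorbose is present, so HaxH is inactive.
Required activator HaxH is absent, so *vorL* is not transcribed.
So VorL is not produced.
With no repressor bound, *orvB* is transcribed.
So OrvB is produced and active.
Activator MorX is present, so *velV* is transcribed.
So VelV is produced and active.
With repressor IrpZ bound, *jovH* is not transcribed.

OFF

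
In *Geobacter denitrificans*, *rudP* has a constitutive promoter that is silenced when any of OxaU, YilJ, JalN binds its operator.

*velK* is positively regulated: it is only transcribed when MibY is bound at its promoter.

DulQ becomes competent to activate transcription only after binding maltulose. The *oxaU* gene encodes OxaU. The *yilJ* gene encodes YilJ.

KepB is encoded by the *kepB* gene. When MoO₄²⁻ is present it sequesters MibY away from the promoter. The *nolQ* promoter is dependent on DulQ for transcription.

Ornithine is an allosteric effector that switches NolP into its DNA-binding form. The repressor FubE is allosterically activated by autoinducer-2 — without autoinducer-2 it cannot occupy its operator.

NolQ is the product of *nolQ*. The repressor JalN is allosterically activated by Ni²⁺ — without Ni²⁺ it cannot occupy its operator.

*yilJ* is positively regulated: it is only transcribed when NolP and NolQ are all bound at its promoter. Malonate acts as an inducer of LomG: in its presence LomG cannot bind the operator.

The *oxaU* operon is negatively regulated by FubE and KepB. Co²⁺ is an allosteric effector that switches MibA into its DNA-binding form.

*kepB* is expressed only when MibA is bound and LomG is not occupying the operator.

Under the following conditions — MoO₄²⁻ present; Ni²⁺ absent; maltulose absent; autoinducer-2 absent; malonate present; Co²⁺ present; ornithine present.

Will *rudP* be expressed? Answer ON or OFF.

Autoinducer-2 is absent, so FubE is inactive.
Co²⁺ is present, so MibA is active.
Malonate is present, so LomG is inactive.
No repressor is bound and MibA is active, so *kepB* is transcribed.
So KepB is produced and active.
With repressor KepB bound, *oxaU* is not transcribed.
So OxaU is not produced.
Ornithine is present, so NolP is active.
Maltulose is absent, so DulQ is inactive.
Required activator DulQ is absent, so *nolQ* is not transcribed.
So NolQ is not produced.
Required activator NolQ is absent, so *yilJ* is not transcribed.
So YilJ is not produced.
Ni²⁺ is absent, so JalN is inactive.
With no repressor bound, *rudP* is transcribed.

ON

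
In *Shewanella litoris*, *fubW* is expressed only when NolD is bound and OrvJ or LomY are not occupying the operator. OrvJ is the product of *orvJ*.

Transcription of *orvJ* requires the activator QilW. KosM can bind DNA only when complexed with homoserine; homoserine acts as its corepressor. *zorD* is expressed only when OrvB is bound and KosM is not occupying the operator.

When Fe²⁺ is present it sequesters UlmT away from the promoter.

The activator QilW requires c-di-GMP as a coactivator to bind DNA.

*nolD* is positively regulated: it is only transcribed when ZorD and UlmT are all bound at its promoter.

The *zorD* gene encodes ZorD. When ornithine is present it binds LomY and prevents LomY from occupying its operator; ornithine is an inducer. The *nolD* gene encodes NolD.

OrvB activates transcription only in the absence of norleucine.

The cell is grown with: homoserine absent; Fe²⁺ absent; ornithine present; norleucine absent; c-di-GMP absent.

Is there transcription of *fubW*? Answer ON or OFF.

c-di-GMP is absent, so QilW is inactive.
Required activator QilW is absent, so *orvJ* is not transcribed.
So OrvJ is not produced.
Ornithine is present, so LomY is inactive.
Norleucine is absent, so OrvB is active.
Homoserine is absent, so KosM is inactive.
No repressor is bound and OrvB is active, so *zorD* is transcribed.
So ZorD is produced and active.
Fe²⁺ is absent, so UlmT is active.
No repressor is bound and ZorD and UlmT are active, so *nolD* is transcribed.
So NolD is produced and active.
No repressor is bound and NolD is active, so *fubW* is transcribed.

ON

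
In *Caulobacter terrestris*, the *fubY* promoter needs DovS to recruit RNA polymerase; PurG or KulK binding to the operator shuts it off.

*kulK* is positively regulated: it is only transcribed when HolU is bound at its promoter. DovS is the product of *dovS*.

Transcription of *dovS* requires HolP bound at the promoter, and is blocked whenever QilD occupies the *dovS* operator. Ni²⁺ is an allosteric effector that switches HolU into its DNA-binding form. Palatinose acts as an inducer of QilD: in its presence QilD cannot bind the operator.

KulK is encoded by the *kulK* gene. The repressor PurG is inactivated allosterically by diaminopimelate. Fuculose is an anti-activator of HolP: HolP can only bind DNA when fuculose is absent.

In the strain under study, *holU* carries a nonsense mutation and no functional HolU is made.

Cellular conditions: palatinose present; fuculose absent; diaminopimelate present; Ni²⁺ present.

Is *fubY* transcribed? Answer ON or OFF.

Fuculose is absent, so HolP is active.
Palatinose is present, so QilD is inactive.
No repressor is bound and HolP is active, so *dovS* is transcribed.
So DovS is produced and active.
Diaminopimelate is present, so PurG is inactive.
HolU is non-functional in this strain, so it has no effect.
Required activator HolU is absent, so *kulK* is not transcribed.
So KulK is not produced.
No repressor is bound and DovS is active, so *fubY* is transcribed.

ON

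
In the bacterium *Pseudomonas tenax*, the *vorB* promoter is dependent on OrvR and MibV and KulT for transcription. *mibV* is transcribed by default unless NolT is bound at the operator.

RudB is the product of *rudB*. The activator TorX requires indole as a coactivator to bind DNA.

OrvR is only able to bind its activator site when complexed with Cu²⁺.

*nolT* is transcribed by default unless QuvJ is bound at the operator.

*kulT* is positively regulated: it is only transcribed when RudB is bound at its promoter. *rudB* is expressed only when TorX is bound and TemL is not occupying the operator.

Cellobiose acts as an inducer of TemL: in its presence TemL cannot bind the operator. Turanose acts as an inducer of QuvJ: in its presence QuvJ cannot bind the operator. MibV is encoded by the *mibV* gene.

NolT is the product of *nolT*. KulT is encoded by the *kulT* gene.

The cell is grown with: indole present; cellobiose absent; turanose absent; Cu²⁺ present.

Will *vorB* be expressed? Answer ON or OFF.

Cu²⁺ is present, so OrvR is active.
Turanose is absent, so QuvJ is active.
With repressor QuvJ bound, *nolT* is not transcribed.
So NolT is not produced.
With no repressor bound, *mibV* is transcribed.
So MibV is produced and active.
Cellobiose is absent, so TemL is active.
Indole is present, so TorX is active.
With repressor TemL bound, *rudB* is not transcribed.
So RudB is not produced.
Required activator RudB is absent, so *kulT* is not transcribed.
So KulT is not produced.
Required activator KulT is absent, so *vorB* is not transcribed.

OFF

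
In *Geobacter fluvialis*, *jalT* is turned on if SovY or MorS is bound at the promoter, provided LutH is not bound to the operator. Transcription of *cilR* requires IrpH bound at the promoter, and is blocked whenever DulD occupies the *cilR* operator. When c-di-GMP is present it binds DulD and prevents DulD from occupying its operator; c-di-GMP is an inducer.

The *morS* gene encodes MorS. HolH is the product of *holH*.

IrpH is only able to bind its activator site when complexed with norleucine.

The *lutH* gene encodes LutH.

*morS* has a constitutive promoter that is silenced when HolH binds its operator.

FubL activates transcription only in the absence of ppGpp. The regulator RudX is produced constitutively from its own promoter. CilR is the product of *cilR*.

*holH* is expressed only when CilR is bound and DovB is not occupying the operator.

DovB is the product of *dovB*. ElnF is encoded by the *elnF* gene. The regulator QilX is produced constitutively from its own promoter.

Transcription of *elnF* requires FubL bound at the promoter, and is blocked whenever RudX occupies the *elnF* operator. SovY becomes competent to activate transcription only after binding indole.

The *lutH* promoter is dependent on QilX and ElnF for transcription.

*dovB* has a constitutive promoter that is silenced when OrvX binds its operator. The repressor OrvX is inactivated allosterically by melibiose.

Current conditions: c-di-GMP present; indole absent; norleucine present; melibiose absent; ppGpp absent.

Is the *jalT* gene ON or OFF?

Indole is absent, so SovY is inactive.
QilX is produced constitutively and is active.
ppGpp is absent, so FubL is active.
RudX is produced constitutively and is active.
With repressor RudX bound, *elnF* is not transcribed.
So ElnF is not produced.
Required activator ElnF is absent, so *lutH* is not transcribed.
So LutH is not produced.
c-di-GMP is present, so DulD is inactive.
Norleucine is present, so IrpH is active.
No repressor is bound and IrpH is active, so *cilR* is transcribed.
So CilR is produced and active.
Melibiose is absent, so OrvX is active.
With repressor OrvX bound, *dovB* is not transcribed.
So DovB is not produced.
No repressor is bound and CilR is active, so *holH* is transcribed.
So HolH is produced and active.
With repressor HolH bound, *morS* is not transcribed.
So MorS is not produced.
No activator is available at the *jalT* promoter, so *jalT* is not transcribed.

OFF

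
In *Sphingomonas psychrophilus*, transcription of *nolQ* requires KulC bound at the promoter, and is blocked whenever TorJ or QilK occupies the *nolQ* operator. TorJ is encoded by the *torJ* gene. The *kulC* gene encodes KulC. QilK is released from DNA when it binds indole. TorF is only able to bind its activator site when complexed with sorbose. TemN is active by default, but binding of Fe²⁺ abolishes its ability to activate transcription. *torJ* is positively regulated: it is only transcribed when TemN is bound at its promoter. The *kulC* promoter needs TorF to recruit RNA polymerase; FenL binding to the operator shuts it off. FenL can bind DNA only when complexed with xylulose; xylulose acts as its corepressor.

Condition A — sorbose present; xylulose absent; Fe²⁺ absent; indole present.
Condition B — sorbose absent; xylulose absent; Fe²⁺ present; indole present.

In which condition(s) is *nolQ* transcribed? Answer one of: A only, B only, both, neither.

Condition A:
Sorbose is present, so TorF is active.
Xylulose is absent, so FenL is inactive.
No repressor is bound and TorF is active, so *kulC* is transcribed.
So KulC is produced and active.
Fe²⁺ is absent, so TemN is active.
No repressor is bound and TemN is active, so *torJ* is transcribed.
So TorJ is produced and active.
Indole is present, so QilK is inactive.
With repressor TorJ bound, *nolQ* is not transcribed.
→ *nolQ* is OFF in A.
Condition B:
Sorbose is absent, so TorF is inactive.
Xylulose is absent, so FenL is inactive.
Required activator TorF is absent, so *kulC* is not transcribed.
So KulC is not produced.
Fe²⁺ is present, so TemN is inactive.
Required activator TemN is absent, so *torJ* is not transcribed.
So TorJ is not produced.
Indole is present, so QilK is inactive.
Required activator KulC is absent, so *nolQ* is not transcribed.
→ *nolQ* is OFF in B.

neither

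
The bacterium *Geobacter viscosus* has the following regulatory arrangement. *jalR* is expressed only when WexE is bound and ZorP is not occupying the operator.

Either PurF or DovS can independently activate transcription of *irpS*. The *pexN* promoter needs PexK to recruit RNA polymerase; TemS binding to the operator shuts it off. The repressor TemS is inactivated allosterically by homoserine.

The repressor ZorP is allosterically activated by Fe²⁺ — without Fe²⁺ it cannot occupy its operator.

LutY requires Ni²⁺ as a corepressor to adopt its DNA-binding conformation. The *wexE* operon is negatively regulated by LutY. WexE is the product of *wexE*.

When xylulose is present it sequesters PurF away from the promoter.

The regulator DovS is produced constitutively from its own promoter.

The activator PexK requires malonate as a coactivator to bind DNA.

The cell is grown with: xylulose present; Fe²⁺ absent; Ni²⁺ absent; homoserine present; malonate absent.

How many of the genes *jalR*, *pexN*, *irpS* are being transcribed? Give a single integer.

Ni²⁺ is absent, so LutY is inactive.
With no repressor bound, *wexE* is transcribed.
So WexE is produced and active.
Fe²⁺ is absent, so ZorP is inactive.
No repressor is bound and WexE is active, so *jalR* is transcribed.
→ *jalR* is ON.
Malonate is absent, so PexK is inactive.
Homoserine is present, so TemS is inactive.
Required activator PexK is absent, so *pexN* is not transcribed.
→ *pexN* is OFF.
Xylulose is present, so PurF is inactive.
DovS is produced constitutively and is active.
Activator DovS is present, so *irpS* is transcribed.
→ *irpS* is ON.
2 of the 3 genes are transcribed.

2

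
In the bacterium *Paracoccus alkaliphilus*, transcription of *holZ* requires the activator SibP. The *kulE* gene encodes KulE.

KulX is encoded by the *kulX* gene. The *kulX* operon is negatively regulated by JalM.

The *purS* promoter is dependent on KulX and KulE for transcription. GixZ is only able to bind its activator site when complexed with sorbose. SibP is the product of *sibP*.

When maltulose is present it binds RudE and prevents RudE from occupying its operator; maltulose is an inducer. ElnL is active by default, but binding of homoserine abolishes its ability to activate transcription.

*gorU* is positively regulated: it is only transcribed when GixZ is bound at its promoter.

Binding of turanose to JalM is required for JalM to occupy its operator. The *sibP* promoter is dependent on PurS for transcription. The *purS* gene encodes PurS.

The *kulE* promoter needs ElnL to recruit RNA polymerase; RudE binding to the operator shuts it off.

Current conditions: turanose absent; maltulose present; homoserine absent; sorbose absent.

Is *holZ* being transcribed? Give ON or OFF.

Turanose is absent, so JalM is inactive.
With no repressor bound, *kulX* is transcribed.
So KulX is produced and active.
Homoserine is absent, so ElnL is active.
Maltulose is present, so RudE is inactive.
No repressor is bound and ElnL is active, so *kulE* is transcribed.
So KulE is produced and active.
No repressor is bound and KulX and KulE are active, so *purS* is transcribed.
So PurS is produced and active.
No repressor is bound and PurS is active, so *sibP* is transcribed.
So SibP is produced and active.
No repressor is bound and SibP is active, so *holZ* is transcribed.

ON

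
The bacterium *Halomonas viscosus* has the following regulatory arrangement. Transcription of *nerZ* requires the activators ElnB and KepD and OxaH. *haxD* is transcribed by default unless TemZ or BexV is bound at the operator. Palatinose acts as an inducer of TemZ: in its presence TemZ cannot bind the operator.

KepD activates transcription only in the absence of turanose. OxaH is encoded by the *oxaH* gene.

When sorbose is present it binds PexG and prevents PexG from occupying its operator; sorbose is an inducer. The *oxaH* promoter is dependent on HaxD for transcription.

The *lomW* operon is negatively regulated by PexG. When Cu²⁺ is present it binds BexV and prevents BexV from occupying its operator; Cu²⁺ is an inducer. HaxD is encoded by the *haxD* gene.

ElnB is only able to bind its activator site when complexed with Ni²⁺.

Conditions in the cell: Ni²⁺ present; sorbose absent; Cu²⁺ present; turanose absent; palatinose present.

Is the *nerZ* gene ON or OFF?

Ni²⁺ is present, so ElnB is active.
Turanose is absent, so KepD is active.
Palatinose is present, so TemZ is inactive.
Cu²⁺ is present, so BexV is inactive.
With no repressor bound, *haxD* is transcribed.
So HaxD is produced and active.
No repressor is bound and HaxD is active, so *oxaH* is transcribed.
So OxaH is produced and active.
No repressor is bound and ElnB and KepD and OxaH are active, so *nerZ* is transcribed.

ON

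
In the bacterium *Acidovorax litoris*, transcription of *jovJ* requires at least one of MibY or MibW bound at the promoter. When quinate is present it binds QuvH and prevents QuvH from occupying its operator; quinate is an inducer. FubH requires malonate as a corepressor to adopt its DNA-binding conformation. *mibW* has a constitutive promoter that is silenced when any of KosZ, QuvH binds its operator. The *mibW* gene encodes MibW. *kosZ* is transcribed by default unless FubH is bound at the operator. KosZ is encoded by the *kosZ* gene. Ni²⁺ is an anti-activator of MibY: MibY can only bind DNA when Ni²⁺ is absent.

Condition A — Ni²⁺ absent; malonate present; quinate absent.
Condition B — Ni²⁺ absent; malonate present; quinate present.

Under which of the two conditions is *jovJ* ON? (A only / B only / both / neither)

Condition A:
Ni²⁺ is absent, so MibY is active.
Malonate is present, so FubH is active.
With repressor FubH bound, *kosZ* is not transcribed.
So KosZ is not produced.
Quinate is absent, so QuvH is active.
With repressor QuvH bound, *mibW* is not transcribed.
So MibW is not produced.
Activator MibY is present, so *jovJ* is transcribed.
→ *jovJ* is ON in A.
Condition B:
Ni²⁺ is absent, so MibY is active.
Malonate is present, so FubH is active.
With repressor FubH bound, *kosZ* is not transcribed.
So KosZ is not produced.
Quinate is present, so QuvH is inactive.
With no repressor bound, *mibW* is transcribed.
So MibW is produced and active.
Activator MibY is present, so *jovJ* is transcribed.
→ *jovJ* is ON in B.

both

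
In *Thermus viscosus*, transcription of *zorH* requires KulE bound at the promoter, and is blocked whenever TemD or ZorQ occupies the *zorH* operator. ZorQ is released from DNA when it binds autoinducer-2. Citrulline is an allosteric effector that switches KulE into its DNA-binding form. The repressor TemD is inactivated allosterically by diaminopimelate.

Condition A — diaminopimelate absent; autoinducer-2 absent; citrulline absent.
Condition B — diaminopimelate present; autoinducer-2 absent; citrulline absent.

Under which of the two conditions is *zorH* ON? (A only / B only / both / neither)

neither

Condition A:
Diaminopimelate is absent, so TemD is active.
Autoinducer-2 is absent, so ZorQ is active.
Citrulline is absent, so KulE is inactive.
With repressor TemD bound, *zorH* is not transcribed.
→ *zorH* is OFF in A.
Condition B:
Diaminopimelate is present, so TemD is inactive.
Autoinducer-2 is absent, so ZorQ is active.
Citrulline is absent, so KulE is inactive.
With repressor ZorQ bound, *zorH* is not transcribed.
→ *zorH* is OFF in B.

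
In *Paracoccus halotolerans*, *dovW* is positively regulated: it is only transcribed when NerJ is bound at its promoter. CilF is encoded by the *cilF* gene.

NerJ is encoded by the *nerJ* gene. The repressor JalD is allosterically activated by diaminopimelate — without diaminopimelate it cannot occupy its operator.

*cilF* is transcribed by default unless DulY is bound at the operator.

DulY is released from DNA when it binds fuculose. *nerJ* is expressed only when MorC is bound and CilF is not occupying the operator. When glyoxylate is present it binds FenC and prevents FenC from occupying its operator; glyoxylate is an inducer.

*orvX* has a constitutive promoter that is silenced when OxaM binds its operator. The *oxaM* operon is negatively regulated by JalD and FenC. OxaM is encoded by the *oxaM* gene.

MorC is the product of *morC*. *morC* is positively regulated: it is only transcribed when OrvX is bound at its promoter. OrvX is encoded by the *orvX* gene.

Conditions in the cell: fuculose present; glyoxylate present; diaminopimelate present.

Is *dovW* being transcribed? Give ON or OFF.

OFF

Diaminopimelate is present, so JalD is active.
Glyoxylate is present, so FenC is inactive.
With repressor JalD bound, *oxaM* is not transcribed.
So OxaM is not produced.
With no repressor bound, *orvX* is transcribed.
So OrvX is produced and active.
No repressor is bound and OrvX is active, so *morC* is transcribed.
So MorC is produced and active.
Fuculose is present, so DulY is inactive.
With no repressor bound, *cilF* is transcribed.
So CilF is produced and active.
With repressor CilF bound, *nerJ* is not transcribed.
So NerJ is not produced.
Required activator NerJ is absent, so *dovW* is not transcribed.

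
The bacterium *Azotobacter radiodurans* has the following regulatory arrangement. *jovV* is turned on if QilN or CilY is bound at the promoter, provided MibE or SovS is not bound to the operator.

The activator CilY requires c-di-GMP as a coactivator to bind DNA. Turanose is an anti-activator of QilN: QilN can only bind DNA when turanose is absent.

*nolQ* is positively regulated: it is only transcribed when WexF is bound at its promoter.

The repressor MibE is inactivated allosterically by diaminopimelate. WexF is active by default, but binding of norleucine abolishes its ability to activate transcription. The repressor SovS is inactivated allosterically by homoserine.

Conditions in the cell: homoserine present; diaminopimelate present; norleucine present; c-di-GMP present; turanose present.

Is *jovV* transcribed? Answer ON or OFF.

ON

Diaminopimelate is present, so MibE is inactive.
Homoserine is present, so SovS is inactive.
Turanose is present, so QilN is inactive.
c-di-GMP is present, so CilY is active.
Activator CilY is present, so *jovV* is transcribed.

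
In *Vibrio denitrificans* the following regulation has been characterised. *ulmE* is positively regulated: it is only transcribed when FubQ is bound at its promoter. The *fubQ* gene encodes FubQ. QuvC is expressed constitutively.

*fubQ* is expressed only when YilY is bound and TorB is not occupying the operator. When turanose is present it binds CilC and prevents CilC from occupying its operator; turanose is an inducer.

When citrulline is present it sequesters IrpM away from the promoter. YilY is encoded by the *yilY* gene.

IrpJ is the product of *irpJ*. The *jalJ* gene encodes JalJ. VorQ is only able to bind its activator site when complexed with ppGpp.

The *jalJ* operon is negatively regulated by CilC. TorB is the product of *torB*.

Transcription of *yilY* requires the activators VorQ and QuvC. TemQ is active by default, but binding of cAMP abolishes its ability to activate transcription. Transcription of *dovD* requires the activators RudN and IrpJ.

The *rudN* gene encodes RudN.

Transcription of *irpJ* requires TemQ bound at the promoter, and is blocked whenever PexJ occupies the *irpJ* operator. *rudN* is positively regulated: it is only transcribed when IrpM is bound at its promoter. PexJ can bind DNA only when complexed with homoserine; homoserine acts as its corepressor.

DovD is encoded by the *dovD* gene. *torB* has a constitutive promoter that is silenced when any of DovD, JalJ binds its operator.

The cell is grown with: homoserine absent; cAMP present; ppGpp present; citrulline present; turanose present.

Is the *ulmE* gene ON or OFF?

Citrulline is present, so IrpM is inactive.
Required activator IrpM is absent, so *rudN* is not transcribed.
So RudN is not produced.
Homoserine is absent, so PexJ is inactive.
cAMP is present, so TemQ is inactive.
Required activator TemQ is absent, so *irpJ* is not transcribed.
So IrpJ is not produced.
Required activator RudN is absent, so *dovD* is not transcribed.
So DovD is not produced.
Turanose is present, so CilC is inactive.
With no repressor bound, *jalJ* is transcribed.
So JalJ is produced and active.
With repressor JalJ bound, *torB* is not transcribed.
So TorB is not produced.
ppGpp is present, so VorQ is active.
QuvC is produced constitutively and is active.
No repressor is bound and VorQ and QuvC are active, so *yilY* is transcribed.
So YilY is produced and active.
No repressor is bound and YilY is active, so *fubQ* is transcribed.
So FubQ is produced and active.
No repressor is bound and FubQ is active, so *ulmE* is transcribed.

ON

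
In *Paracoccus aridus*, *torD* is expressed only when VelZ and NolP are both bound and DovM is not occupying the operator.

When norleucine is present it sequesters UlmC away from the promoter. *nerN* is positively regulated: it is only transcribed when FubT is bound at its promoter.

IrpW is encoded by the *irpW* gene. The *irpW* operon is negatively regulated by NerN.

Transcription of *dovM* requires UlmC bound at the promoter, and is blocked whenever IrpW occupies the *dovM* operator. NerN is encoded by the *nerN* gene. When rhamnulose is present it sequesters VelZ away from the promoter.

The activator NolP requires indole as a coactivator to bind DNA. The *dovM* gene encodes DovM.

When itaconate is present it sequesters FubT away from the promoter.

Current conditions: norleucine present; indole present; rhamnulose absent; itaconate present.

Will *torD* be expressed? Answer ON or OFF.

Rhamnulose is absent, so VelZ is active.
Norleucine is present, so UlmC is inactive.
Itaconate is present, so FubT is inactive.
Required activator FubT is absent, so *nerN* is not transcribed.
So NerN is not produced.
With no repressor bound, *irpW* is transcribed.
So IrpW is produced and active.
With repressor IrpW bound, *dovM* is not transcribed.
So DovM is not produced.
Indole is present, so NolP is active.
No repressor is bound and VelZ and NolP are active, so *torD* is transcribed.

ON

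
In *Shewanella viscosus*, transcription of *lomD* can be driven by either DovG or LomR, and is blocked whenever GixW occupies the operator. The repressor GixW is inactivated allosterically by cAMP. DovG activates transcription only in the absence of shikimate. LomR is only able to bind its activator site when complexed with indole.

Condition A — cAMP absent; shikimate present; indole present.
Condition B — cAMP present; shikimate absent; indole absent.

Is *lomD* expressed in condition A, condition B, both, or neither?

B only

Condition A:
cAMP is absent, so GixW is active.
Shikimate is present, so DovG is inactive.
Indole is present, so LomR is active.
With repressor GixW bound, *lomD* is not transcribed.
→ *lomD* is OFF in A.
Condition B:
cAMP is present, so GixW is inactive.
Shikimate is absent, so DovG is active.
Indole is absent, so LomR is inactive.
Activator DovG is present, so *lomD* is transcribed.
→ *lomD* is ON in B.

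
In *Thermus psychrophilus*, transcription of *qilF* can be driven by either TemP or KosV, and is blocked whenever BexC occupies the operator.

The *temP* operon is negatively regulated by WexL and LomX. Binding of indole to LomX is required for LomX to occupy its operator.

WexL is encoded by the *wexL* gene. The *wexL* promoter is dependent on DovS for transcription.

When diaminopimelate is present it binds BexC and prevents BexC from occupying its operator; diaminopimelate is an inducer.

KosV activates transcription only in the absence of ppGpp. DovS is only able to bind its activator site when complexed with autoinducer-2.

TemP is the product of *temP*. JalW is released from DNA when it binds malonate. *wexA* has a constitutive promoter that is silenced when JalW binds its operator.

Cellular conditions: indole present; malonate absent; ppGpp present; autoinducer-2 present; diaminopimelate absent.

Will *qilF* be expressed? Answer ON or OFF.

Autoinducer-2 is present, so DovS is active.
No repressor is bound and DovS is active, so *wexL* is transcribed.
So WexL is produced and active.
Indole is present, so LomX is active.
With repressor WexL bound, *temP* is not transcribed.
So TemP is not produced.
Diaminopimelate is absent, so BexC is active.
ppGpp is present, so KosV is inactive.
With repressor BexC bound, *qilF* is not transcribed.

OFF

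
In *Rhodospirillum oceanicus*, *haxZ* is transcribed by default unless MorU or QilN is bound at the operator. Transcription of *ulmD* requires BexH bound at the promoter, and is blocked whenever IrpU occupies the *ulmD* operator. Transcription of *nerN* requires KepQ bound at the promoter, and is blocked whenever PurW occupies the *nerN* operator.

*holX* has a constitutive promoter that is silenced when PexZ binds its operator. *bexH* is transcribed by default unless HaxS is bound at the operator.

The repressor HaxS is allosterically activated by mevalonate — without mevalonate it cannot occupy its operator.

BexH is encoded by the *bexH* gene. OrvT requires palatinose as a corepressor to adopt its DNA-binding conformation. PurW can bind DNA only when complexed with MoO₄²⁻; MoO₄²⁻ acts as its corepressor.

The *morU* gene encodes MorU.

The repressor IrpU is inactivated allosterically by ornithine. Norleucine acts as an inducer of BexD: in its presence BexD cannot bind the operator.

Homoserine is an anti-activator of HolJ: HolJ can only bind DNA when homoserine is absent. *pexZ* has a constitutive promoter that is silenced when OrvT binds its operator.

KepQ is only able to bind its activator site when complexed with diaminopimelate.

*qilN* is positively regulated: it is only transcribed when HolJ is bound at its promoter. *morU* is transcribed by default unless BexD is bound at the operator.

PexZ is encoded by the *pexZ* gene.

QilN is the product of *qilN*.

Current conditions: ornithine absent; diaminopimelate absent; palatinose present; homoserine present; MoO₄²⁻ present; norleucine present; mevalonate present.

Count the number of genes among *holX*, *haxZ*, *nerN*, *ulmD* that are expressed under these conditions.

1

Palatinose is present, so OrvT is active.
With repressor OrvT bound, *pexZ* is not transcribed.
So PexZ is not produced.
With no repressor bound, *holX* is transcribed.
→ *holX* is ON.
Norleucine is present, so BexD is inactive.
With no repressor bound, *morU* is transcribed.
So MorU is produced and active.
Homoserine is present, so HolJ is inactive.
Required activator HolJ is absent, so *qilN* is not transcribed.
So QilN is not produced.
With repressor MorU bound, *haxZ* is not transcribed.
→ *haxZ* is OFF.
Diaminopimelate is absent, so KepQ is inactive.
MoO₄²⁻ is present, so PurW is active.
With repressor PurW bound, *nerN* is not transcribed.
→ *nerN* is OFF.
Mevalonate is present, so HaxS is active.
With repressor HaxS bound, *bexH* is not transcribed.
So BexH is not produced.
Ornithine is absent, so IrpU is active.
With repressor IrpU bound, *ulmD* is not transcribed.
→ *ulmD* is OFF.
1 of the 4 genes is transcribed.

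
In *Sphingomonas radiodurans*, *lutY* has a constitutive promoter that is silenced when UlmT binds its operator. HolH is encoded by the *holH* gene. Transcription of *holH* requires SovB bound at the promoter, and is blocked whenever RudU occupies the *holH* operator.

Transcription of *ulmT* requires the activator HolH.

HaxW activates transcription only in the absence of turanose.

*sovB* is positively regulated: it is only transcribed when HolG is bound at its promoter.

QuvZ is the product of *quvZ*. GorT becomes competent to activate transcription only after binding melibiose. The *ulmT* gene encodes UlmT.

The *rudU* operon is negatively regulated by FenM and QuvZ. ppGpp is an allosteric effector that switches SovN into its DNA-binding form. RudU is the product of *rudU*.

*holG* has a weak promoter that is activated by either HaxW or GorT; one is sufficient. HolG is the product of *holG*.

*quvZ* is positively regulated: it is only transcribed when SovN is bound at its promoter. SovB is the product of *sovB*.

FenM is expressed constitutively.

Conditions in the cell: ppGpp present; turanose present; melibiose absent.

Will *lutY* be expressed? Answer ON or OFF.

ON

Turanose is present, so HaxW is inactive.
Melibiose is absent, so GorT is inactive.
No activator is available at the *holG* promoter, so *holG* is not transcribed.
So HolG is not produced.
Required activator HolG is absent, so *sovB* is not transcribed.
So SovB is not produced.
FenM is produced constitutively and is active.
ppGpp is present, so SovN is active.
No repressor is bound and SovN is active, so *quvZ* is transcribed.
So QuvZ is produced and active.
With repressor FenM bound, *rudU* is not transcribed.
So RudU is not produced.
Required activator SovB is absent, so *holH* is not transcribed.
So HolH is not produced.
Required activator HolH is absent, so *ulmT* is not transcribed.
So UlmT is not produced.
With no repressor bound, *lutY* is transcribed.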